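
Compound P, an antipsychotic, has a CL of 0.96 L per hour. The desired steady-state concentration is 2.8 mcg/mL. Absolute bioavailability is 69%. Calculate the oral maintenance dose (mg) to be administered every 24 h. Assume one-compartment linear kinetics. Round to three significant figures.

D = CL × Css × τ / F = 0.9600 × 2.8 × 24 / 0.69 = 93.50 mg

93.5 mg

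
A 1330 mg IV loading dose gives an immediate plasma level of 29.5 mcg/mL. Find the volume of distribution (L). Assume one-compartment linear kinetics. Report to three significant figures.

Immediately after an IV bolus, C₀ = Dose / Vd, so Vd = Dose / C₀.
Vd = 1330 / 29.5 = 45.08 L

45.1 L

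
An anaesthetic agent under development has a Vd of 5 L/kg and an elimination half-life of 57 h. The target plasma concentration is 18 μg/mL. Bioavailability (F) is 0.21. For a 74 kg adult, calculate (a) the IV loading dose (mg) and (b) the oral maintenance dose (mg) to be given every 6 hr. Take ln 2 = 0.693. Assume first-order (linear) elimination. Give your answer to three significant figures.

Total Vd = 5 × 74 = 370.0 L
LD = Vd × C = 370.0 × 18 = 6660 mg
CL = 0.693 × Vd / t½ = 0.693 × 370.0 / 57 = 4.498 L/h
D = CL × Css × τ / F = 4.498 × 18 × 6 / 0.21 = 2313 mg

(a) 6660 mg; (b) 2310 mg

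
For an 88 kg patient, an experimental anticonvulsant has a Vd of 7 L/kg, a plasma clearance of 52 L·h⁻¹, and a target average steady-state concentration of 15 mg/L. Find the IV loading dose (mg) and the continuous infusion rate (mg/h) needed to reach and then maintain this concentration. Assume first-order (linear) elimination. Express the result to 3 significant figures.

Total Vd = 7 × 88 = 616.0 L
Loading dose = Vd × C = 616.0 × 15 = 9240 mg
Maintenance: replace elimination → rate = CL × Css = 52.00 × 15 = 780.0 mg/h

(a) 9240 mg; (b) 780 mg/h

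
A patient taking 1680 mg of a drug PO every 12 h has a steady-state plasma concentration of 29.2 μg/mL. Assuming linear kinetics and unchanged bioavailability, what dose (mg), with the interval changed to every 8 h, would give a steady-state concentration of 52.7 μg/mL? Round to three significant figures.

For first-order elimination, Css ∝ F·D/(CL·τ); F and CL are unchanged, so Css ∝ D/τ.
D₂ = D₁ × (Css,target / Css,current) × (τ₂/τ₁) = 1680 × (52.7/29.2) × (8/12) = 2021 mg

2020 mg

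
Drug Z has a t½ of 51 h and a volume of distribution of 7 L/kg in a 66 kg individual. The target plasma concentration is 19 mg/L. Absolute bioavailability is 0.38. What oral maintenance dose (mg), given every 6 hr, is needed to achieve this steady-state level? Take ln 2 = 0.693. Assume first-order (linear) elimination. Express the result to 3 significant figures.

Vd = 7 L/kg × 66 kg = 462.0 L
CL = 0.693 × Vd / t½ = 0.693 × 462.0 / 51 = 6.278 L/h
D = CL × Css × τ / F = 6.278 × 19 × 6 / 0.38 = 1883 mg

1880 mg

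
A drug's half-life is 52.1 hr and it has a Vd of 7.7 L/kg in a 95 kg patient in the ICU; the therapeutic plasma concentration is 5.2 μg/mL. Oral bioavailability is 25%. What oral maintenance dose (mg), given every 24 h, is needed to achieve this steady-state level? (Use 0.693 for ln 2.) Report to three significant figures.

Vd = 7.7 L/kg × 95 kg = 731.5 L
CL = 0.693 × Vd / t½ = 0.693 × 731.5 / 52.1 = 9.730 L/h
D = CL × Css × τ / F = 9.730 × 5.2 × 24 / 0.25 = 4857 mg

4860 mg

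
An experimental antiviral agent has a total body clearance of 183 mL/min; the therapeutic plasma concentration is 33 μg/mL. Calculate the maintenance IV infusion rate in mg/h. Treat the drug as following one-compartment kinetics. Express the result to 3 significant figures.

Convert clearance: 183 mL/min × 60 min/h ÷ 1000 mL/L = 10.98 L/h
At steady state, infusion rate equals elimination rate: rate in = CL × Css.
Rate = CL × Css = 10.98 × 33 = 362.3 mg/h

362 mg/h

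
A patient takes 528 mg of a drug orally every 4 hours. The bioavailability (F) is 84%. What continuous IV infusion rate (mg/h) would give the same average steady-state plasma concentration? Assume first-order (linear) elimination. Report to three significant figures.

111 mg/h

Equivalent systemic input: infusion rate = F·D/τ.
Rate = 0.84 × 528 / 4 = 110.9 mg/h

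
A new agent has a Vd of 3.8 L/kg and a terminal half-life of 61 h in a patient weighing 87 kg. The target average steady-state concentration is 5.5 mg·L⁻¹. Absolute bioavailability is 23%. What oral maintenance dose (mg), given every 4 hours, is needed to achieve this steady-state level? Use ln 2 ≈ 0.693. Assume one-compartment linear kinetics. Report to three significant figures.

Total Vd = 3.8 × 87 = 330.6 L
CL = ln 2 · Vd / t½ = 0.693 × 330.6 / 61 = 3.756 L/h
D = CL × Css × τ / F = 3.756 × 5.5 × 4 / 0.23 = 359.3 mg

359 mg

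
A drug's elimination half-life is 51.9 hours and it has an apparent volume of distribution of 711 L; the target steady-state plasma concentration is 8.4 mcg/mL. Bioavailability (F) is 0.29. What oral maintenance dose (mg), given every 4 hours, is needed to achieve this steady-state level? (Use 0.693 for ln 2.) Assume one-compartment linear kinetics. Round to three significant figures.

CL = ln 2 · Vd / t½ = 0.693 × 711.0 / 51.9 = 9.494 L/h
D = CL × Css × τ / F = 9.494 × 8.4 × 4 / 0.29 = 1100 mg

1100 mg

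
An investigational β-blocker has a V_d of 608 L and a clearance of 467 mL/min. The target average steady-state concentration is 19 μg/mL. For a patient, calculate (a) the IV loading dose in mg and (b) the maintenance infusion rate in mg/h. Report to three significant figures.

Loading: fill Vd to C_target → 608.0 L × 19 mg/L = 11550 mg
CL = 467 mL/min × 60/1000 = 28.02 L/h
Infusion rate = 28.02 L/h × 19 mg/L = 532.4 mg/h

(a) 11600 mg; (b) 532 mg/h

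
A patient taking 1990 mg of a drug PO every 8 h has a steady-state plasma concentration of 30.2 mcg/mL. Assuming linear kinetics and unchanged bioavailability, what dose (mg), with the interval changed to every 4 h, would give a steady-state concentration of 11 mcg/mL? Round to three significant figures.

362 mg

For first-order elimination, Css ∝ F·D/(CL·τ); F and CL are unchanged, so Css ∝ D/τ.
D₂ = D₁ × (Css,target / Css,current) × (τ₂/τ₁) = 1990 × (11/30.2) × (4/8) = 362.4 mg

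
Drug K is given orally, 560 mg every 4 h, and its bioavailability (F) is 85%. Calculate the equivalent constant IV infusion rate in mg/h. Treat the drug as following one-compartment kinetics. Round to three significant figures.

Equivalent systemic input: infusion rate = F·D/τ.
Rate = 0.85 × 560 / 4 = 119.0 mg/h

119 mg/h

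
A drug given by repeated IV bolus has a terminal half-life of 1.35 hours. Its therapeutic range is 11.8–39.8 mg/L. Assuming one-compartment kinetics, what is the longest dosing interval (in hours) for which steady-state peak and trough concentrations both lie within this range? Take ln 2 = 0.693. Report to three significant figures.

k = 0.693 / t½ = 0.693 / 1.35 = 0.5133 h⁻¹
Between IV bolus doses, concentration decays as C = C₀·e^(−kτ), so C_peak/C_trough = e^(kτ).
τ_max = ln(C_peak/C_trough) / k = ln(39.8/11.8) / 0.5133 = 1.216 / 0.5133 = 2.369 h

2.37 h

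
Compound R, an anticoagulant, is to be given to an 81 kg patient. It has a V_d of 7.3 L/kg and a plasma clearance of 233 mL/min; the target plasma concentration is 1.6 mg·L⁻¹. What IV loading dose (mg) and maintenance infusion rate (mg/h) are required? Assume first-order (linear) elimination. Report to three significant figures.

(a) 946 mg; (b) 22.4 mg/h

Vd(total) = 81 kg × 7.3 L/kg = 591.3 L
LD = Vd · C_target = 591.3 × 1.6 = 946.1 mg
Convert clearance: 233 mL/min × 60 min/h ÷ 1000 mL/L = 13.98 L/h
Maintenance infusion rate = CL × Css = 13.98 × 1.6 = 22.37 mg/h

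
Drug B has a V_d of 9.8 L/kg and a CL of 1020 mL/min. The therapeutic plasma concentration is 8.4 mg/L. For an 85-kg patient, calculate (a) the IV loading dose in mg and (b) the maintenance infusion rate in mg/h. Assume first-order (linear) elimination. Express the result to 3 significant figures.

(a) 7000 mg; (b) 514 mg/h

Vd = 9.8 L/kg × 85 kg = 833.0 L
Loading: fill Vd to C_target → 833.0 L × 8.4 mg/L = 6997 mg
CL = 1020 mL/min × 60/1000 = 61.20 L/h
Maintenance infusion rate = CL × Css = 61.20 × 8.4 = 514.1 mg/h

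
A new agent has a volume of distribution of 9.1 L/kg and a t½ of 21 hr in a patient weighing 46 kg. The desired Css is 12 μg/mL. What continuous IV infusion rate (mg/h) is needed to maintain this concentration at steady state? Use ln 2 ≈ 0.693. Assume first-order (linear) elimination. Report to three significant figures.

166 mg/h

Vd = 9.1 L/kg × 46 kg = 418.6 L
k = 0.693/21 = 0.03300 h⁻¹, so CL = k·Vd = 0.03300 × 418.6 = 13.81 L/h
Infusion rate = CL × Css = 13.81 × 12 = 165.7 mg/h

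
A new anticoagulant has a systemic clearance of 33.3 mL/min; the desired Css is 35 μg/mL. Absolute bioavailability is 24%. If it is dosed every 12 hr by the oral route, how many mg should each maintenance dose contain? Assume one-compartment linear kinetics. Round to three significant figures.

3500 mg

CL = 33.3 mL/min × 60/1000 = 1.998 L/h
At steady state, dose per interval replaces the amount cleared in that interval: F·D/τ = CL·Css.
D = CL × Css × τ / F = 1.998 × 35 × 12 / 0.24 = 3497 mg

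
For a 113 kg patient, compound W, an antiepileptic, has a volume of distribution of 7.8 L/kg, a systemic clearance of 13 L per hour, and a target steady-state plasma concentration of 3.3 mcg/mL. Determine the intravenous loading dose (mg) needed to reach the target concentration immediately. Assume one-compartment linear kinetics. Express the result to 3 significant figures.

2910 mg

Vd(total) = 113 kg × 7.8 L/kg = 881.4 L
LD = Vd × C = 881.4 × 3.300 = 2909 mg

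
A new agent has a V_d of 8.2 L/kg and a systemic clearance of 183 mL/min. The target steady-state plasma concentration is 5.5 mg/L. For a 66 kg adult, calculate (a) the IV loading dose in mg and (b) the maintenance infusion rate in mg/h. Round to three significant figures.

Total Vd = 8.2 × 66 = 541.2 L
Loading dose = Vd × C = 541.2 × 5.5 = 2977 mg
Convert clearance: 183 mL/min × 60 min/h ÷ 1000 mL/L = 10.98 L/h
Maintenance: replace elimination → rate = CL × Css = 10.98 × 5.5 = 60.39 mg/h

(a) 2980 mg; (b) 60.4 mg/h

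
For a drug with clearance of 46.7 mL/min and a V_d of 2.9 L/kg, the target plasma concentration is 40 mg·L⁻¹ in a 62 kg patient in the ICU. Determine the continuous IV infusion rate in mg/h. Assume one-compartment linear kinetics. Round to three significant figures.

112 mg/h

Convert clearance: 46.7 mL/min × 60 min/h ÷ 1000 mL/L = 2.802 L/h
Rate = CL × Css = 2.802 × 40 = 112.1 mg/h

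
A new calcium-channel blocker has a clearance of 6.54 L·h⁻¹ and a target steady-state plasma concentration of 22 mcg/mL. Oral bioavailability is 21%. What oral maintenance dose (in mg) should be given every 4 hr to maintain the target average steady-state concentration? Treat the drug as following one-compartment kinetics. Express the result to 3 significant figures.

At steady state, dose per interval replaces the amount cleared in that interval: F·D/τ = CL·Css.
D = CL × Css × τ / F = 6.540 × 22 × 4 / 0.21 = 2741 mg

2740 mg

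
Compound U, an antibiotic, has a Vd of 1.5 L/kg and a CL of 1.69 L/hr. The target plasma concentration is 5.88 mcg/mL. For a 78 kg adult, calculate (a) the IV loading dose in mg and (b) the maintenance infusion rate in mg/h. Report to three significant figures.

(a) 688 mg; (b) 9.94 mg/h

Total Vd = 1.5 × 78 = 117.0 L
LD = Vd · C_target = 117.0 × 5.88 = 688.0 mg
Maintenance: replace elimination → rate = CL × Css = 1.690 × 5.88 = 9.937 mg/h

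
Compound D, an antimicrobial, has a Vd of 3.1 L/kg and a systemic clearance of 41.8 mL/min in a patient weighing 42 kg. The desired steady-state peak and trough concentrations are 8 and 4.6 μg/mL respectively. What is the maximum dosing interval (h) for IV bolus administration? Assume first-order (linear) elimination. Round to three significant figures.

Total Vd = 3.1 × 42 = 130.2 L
CL = 41.8 mL/min = 41.8 × 0.06 = 2.508 L/h
k = CL / Vd = 2.508 / 130.2 = 0.01926 h⁻¹
Between IV bolus doses, concentration decays as C = C₀·e^(−kτ), so C_peak/C_trough = e^(kτ).
τ_max = ln(C_peak/C_trough) / k = ln(8/4.6) / 0.01926 = 0.5534 / 0.01926 = 28.73 h

28.7 h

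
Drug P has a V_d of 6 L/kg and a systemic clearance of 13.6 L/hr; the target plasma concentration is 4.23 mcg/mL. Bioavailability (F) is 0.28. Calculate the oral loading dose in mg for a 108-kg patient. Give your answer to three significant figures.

Vd = 6 L/kg × 108 kg = 648.0 L
Loading dose depends on Vd (not clearance): it fills the distribution volume.
LD = Vd × C / F = 648.0 × 4.230 / 0.28 = 9789 mg

9790 mg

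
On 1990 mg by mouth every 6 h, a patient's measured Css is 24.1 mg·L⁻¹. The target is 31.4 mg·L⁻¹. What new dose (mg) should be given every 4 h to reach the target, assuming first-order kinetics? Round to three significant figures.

For first-order elimination, Css ∝ F·D/(CL·τ); F and CL are unchanged, so Css ∝ D/τ.
D₂ = D₁ × (Css,target / Css,current) × (τ₂/τ₁) = 1990 × (31.4/24.1) × (4/6) = 1729 mg

1730 mg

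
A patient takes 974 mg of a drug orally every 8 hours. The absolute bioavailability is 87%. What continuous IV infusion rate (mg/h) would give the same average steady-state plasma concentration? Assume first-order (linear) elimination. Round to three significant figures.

106 mg/h

Equivalent systemic input: infusion rate = F·D/τ.
Rate = 0.87 × 974 / 8 = 105.9 mg/h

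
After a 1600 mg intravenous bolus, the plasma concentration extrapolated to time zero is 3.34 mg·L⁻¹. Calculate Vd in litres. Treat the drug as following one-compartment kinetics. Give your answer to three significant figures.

Immediately after an IV bolus, C₀ = Dose / Vd, so Vd = Dose / C₀.
Vd = 1600 / 3.34 = 479.0 L

479 L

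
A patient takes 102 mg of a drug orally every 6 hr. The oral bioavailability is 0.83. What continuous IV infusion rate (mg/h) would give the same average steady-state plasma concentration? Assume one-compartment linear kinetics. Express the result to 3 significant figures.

Equivalent systemic input: infusion rate = F·D/τ.
Rate = 0.83 × 102 / 6 = 14.11 mg/h

14.1 mg/h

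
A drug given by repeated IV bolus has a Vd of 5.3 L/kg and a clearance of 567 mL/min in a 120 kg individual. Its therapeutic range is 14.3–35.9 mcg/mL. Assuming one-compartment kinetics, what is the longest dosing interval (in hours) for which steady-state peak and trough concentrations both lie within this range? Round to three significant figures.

Vd = 5.3 L/kg × 120 kg = 636.0 L
CL = 567 mL/min = 567 × 0.06 = 34.02 L/h
k = CL / Vd = 34.02 / 636.0 = 0.05349 h⁻¹
Between IV bolus doses, concentration decays as C = C₀·e^(−kτ), so C_peak/C_trough = e^(kτ).
τ_max = ln(C_peak/C_trough) / k = ln(35.9/14.3) / 0.05349 = 0.9205 / 0.05349 = 17.21 h

17.2 h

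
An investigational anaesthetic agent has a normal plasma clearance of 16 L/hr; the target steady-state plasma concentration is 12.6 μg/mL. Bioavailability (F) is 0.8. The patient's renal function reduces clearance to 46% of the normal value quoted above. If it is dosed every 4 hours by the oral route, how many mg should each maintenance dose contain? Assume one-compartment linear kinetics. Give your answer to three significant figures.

464 mg

Patient clearance = 0.46 × 16.00 = 7.360 L/h
D = CL × Css × τ / F = 7.360 × 12.6 × 4 / 0.8 = 463.7 mg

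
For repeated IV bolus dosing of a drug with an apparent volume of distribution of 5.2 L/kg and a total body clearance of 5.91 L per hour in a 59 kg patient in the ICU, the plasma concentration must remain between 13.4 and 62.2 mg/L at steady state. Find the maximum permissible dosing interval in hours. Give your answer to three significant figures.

79.7 h

Vd = 5.2 L/kg × 59 kg = 306.8 L
k = CL / Vd = 5.910 / 306.8 = 0.01926 h⁻¹
Between IV bolus doses, concentration decays as C = C₀·e^(−kτ), so C_peak/C_trough = e^(kτ).
τ_max = ln(C_peak/C_trough) / k = ln(62.2/13.4) / 0.01926 = 1.535 / 0.01926 = 79.70 h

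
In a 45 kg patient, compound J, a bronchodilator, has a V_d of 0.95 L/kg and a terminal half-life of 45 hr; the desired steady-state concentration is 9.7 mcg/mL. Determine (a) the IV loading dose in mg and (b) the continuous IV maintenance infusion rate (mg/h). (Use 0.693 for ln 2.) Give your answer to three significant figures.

Total Vd = 0.95 × 45 = 42.75 L
LD = Vd × C = 42.75 × 9.7 = 414.7 mg
CL = 0.693 × Vd / t½ = 0.693 × 42.75 / 45 = 0.6584 L/h
Infusion rate = CL × Css = 0.6584 × 9.7 = 6.386 mg/h

(a) 415 mg; (b) 6.39 mg/h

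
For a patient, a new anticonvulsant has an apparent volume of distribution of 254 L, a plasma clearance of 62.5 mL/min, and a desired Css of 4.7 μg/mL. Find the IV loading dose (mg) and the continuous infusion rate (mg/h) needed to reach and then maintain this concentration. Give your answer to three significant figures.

Loading dose = Vd × C = 254.0 × 4.7 = 1194 mg
CL = 62.5 mL/min × 60/1000 = 3.750 L/h
Maintenance infusion rate = CL × Css = 3.750 × 4.7 = 17.63 mg/h

(a) 1190 mg; (b) 17.6 mg/h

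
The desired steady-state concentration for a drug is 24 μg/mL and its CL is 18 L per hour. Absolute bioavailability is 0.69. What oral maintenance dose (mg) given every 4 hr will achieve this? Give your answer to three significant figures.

D = CL × Css × τ / F = 18.00 × 24 × 4 / 0.69 = 2504 mg

2500 mg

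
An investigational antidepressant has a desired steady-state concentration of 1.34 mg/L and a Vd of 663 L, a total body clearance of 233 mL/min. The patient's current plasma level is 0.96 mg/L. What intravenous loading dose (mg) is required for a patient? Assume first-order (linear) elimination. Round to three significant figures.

252 mg

Concentration deficit ΔC = 1.34 − 0.96 = 0.3800 mg/L
LD = Vd × ΔC = 663.0 × 0.3800 = 251.9 mg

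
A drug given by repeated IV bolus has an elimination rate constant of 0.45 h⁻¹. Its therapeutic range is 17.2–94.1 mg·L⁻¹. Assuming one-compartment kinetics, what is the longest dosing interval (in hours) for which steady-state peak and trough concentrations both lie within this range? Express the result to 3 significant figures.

3.78 h

Between IV bolus doses, concentration decays as C = C₀·e^(−kτ), so C_peak/C_trough = e^(kτ).
τ_max = ln(C_peak/C_trough) / k = ln(94.1/17.2) / 0.4500 = 1.699 / 0.4500 = 3.776 h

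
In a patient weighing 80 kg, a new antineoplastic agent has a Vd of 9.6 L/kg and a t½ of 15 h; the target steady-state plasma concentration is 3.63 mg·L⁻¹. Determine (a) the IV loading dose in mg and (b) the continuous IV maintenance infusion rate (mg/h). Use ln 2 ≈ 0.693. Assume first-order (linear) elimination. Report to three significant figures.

(a) 2790 mg; (b) 129 mg/h

Vd(total) = 80 kg × 9.6 L/kg = 768.0 L
LD = Vd × C = 768.0 × 3.63 = 2788 mg
CL = 0.693 × Vd / t½ = 0.693 × 768.0 / 15 = 35.48 L/h
Infusion rate = CL × Css = 35.48 × 3.63 = 128.8 mg/h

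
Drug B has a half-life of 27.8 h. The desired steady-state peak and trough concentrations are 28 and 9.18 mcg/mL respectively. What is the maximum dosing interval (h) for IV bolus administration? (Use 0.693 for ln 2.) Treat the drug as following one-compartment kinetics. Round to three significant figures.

k = 0.693 / t½ = 0.693 / 27.8 = 0.02493 h⁻¹
Between IV bolus doses, concentration decays as C = C₀·e^(−kτ), so C_peak/C_trough = e^(kτ).
τ_max = ln(C_peak/C_trough) / k = ln(28/9.18) / 0.02493 = 1.115 / 0.02493 = 44.73 h

44.7 h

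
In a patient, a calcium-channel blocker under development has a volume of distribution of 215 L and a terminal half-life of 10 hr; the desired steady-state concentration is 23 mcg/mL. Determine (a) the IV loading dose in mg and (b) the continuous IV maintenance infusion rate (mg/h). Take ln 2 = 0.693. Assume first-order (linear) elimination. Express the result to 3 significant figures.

(a) 4950 mg; (b) 343 mg/h

LD = Vd × C = 215.0 × 23 = 4945 mg
CL = 0.693 × Vd / t½ = 0.693 × 215.0 / 10 = 14.90 L/h
Infusion rate = CL × Css = 14.90 × 23 = 342.7 mg/h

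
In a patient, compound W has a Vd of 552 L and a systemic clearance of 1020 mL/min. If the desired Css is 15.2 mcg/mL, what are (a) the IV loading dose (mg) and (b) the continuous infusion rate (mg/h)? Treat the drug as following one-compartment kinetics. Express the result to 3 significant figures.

Loading dose = Vd × C = 552.0 × 15.2 = 8390 mg
Convert clearance: 1020 mL/min × 60 min/h ÷ 1000 mL/L = 61.20 L/h
Maintenance: replace elimination → rate = CL × Css = 61.20 × 15.2 = 930.2 mg/h

(a) 8390 mg; (b) 930 mg/h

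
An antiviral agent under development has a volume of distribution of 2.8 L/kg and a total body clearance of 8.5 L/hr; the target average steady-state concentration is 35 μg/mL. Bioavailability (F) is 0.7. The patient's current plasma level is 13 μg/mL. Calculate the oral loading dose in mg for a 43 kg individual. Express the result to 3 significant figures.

Total Vd = 2.8 × 43 = 120.4 L
Concentration deficit ΔC = 35 − 13 = 22.00 mg/L
LD = Vd × ΔC / F = 120.4 × 22.00 / 0.7 = 3784 mg

3780 mg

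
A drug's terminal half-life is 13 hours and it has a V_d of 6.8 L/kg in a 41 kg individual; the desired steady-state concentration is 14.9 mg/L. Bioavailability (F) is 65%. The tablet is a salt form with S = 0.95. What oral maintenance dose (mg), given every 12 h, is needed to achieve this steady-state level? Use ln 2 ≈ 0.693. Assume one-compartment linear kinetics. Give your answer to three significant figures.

4300 mg

Total Vd = 6.8 × 41 = 278.8 L
CL = 0.693 × Vd / t½ = 0.693 × 278.8 / 13 = 14.86 L/h
D = CL × Css × τ / F / S = 14.86 × 14.9 × 12 / 0.65 / 0.95 = 4303 mg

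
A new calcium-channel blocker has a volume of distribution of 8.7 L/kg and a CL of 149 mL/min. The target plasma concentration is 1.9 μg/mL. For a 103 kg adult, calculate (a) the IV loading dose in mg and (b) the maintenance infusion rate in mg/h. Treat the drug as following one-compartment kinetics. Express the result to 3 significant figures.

Vd = 8.7 L/kg × 103 kg = 896.1 L
Loading dose = Vd × C = 896.1 × 1.9 = 1703 mg
CL = 149 mL/min = 149 × 0.06 = 8.940 L/h
Infusion rate = 8.940 L/h × 1.9 mg/L = 16.99 mg/h

(a) 1700 mg; (b) 17.0 mg/h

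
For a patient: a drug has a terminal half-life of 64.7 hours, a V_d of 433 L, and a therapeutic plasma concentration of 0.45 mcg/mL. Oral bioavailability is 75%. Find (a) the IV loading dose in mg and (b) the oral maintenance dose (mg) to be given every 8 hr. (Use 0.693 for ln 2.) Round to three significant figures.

LD = Vd × C = 433.0 × 0.45 = 194.9 mg
CL = 0.693 × Vd / t½ = 0.693 × 433.0 / 64.7 = 4.638 L/h
D = CL × Css × τ / F = 4.638 × 0.45 × 8 / 0.75 = 22.26 mg

(a) 195 mg; (b) 22.3 mg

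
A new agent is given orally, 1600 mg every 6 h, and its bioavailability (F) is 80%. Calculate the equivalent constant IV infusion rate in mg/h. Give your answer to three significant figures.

213 mg/h

Equivalent systemic input: infusion rate = F·D/τ.
Rate = 0.8 × 1600 / 6 = 213.3 mg/h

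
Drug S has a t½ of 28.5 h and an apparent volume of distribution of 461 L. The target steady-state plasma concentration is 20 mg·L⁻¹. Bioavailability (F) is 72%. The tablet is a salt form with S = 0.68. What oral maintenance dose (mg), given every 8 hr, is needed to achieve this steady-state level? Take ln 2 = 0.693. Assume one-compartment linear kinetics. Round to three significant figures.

3660 mg

CL = 0.693 × Vd / t½ = 0.693 × 461.0 / 28.5 = 11.21 L/h
D = CL × Css × τ / F / S = 11.21 × 20 × 8 / 0.72 / 0.68 = 3663 mg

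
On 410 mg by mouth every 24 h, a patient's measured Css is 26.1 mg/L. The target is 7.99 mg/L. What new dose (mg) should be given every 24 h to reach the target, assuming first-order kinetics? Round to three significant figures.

With linear kinetics, Css is proportional to dose rate (D/τ) at fixed clearance.
D₂ = D₁ × (Css,target / Css,current) = 410 × 7.99/26.1 = 125.5 mg

126 mg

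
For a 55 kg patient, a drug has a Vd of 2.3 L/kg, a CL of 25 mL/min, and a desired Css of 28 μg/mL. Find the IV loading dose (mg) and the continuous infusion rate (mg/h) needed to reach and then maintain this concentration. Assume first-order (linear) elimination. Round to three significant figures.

(a) 3540 mg; (b) 42.0 mg/h

Total Vd = 2.3 × 55 = 126.5 L
LD = Vd · C_target = 126.5 × 28 = 3542 mg
CL = 25 mL/min = 25 × 0.06 = 1.500 L/h
Maintenance: replace elimination → rate = CL × Css = 1.500 × 28 = 42.00 mg/h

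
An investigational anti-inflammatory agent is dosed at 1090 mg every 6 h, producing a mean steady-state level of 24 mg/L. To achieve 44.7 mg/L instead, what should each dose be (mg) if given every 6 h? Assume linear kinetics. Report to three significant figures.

2030 mg

For first-order elimination, Css ∝ F·D/(CL·τ); F and CL are unchanged, so Css ∝ D/τ.
D₂ = D₁ × (Css,target / Css,current) = 1090 × 44.7/24 = 2030 mg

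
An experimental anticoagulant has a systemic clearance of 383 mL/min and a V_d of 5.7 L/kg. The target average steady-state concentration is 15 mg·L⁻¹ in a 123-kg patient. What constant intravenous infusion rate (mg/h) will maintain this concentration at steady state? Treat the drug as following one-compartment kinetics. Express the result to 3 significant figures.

345 mg/h

CL = 383 mL/min × 60/1000 = 22.98 L/h
R₀ = 22.98 × 15 = 344.7 mg/h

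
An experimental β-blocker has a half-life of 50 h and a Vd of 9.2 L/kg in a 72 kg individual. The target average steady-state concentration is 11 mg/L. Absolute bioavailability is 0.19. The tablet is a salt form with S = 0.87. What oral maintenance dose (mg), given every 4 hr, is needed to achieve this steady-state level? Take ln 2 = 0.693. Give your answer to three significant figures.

2440 mg

Total Vd = 9.2 × 72 = 662.4 L
k = 0.693/50 = 0.01386 h⁻¹, so CL = k·Vd = 0.01386 × 662.4 = 9.181 L/h
D = CL × Css × τ / F / S = 9.181 × 11 × 4 / 0.19 / 0.87 = 2444 mg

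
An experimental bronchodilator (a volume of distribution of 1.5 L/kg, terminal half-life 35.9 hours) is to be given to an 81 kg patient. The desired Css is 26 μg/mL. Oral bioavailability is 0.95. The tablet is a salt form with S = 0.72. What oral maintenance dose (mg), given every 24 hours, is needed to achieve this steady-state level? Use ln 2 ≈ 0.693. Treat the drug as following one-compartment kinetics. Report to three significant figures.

2140 mg

Vd(total) = 81 kg × 1.5 L/kg = 121.5 L
CL = 0.693 × Vd / t½ = 0.693 × 121.5 / 35.9 = 2.345 L/h
D = CL × Css × τ / F / S = 2.345 × 26 × 24 / 0.95 / 0.72 = 2139 mg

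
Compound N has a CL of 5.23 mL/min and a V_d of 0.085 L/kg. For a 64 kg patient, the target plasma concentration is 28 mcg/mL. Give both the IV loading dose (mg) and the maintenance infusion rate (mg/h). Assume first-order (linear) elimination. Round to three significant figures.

(a) 152 mg; (b) 8.79 mg/h

Total Vd = 0.085 × 64 = 5.440 L
LD = Vd · C_target = 5.440 × 28 = 152.3 mg
CL = 5.23 mL/min = 5.23 × 0.06 = 0.3138 L/h
Maintenance infusion rate = CL × Css = 0.3138 × 28 = 8.786 mg/h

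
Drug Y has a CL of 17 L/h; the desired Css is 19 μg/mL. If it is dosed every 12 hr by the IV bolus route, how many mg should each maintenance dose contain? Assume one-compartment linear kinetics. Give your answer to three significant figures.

3880 mg

D = CL × Css × τ = 17.00 × 19 × 12 = 3876 mg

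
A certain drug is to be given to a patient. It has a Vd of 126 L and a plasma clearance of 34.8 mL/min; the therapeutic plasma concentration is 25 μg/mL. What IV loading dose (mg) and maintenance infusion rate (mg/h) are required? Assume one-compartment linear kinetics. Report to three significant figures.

(a) 3150 mg; (b) 52.2 mg/h

LD = Vd · C_target = 126.0 × 25 = 3150 mg
CL = 34.8 mL/min × 60/1000 = 2.088 L/h
Maintenance: replace elimination → rate = CL × Css = 2.088 × 25 = 52.20 mg/h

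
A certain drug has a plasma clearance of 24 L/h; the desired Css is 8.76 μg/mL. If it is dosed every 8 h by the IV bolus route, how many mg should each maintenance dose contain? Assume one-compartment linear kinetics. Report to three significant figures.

1680 mg

D = CL × Css × τ = 24.00 × 8.76 × 8 = 1682 mg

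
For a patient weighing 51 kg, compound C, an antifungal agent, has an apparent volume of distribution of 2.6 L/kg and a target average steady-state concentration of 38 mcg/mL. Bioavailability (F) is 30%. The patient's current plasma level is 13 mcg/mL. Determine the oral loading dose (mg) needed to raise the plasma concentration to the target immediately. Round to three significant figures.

Total Vd = 2.6 × 51 = 132.6 L
The loading dose fills Vd to the target concentration.
Concentration deficit ΔC = 38 − 13 = 25.00 mg/L
LD = Vd × ΔC / F = 132.6 × 25.00 / 0.3 = 11050 mg

11100 mg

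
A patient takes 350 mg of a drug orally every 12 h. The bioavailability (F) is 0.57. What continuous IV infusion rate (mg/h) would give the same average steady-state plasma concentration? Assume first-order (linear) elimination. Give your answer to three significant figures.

Equivalent systemic input: infusion rate = F·D/τ.
Rate = 0.57 × 350 / 12 = 16.63 mg/h

16.6 mg/h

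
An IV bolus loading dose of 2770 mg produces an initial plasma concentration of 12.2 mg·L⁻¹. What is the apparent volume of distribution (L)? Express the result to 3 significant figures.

227 L

Immediately after an IV bolus, C₀ = Dose / Vd, so Vd = Dose / C₀.
Vd = 2770 / 12.2 = 227.0 L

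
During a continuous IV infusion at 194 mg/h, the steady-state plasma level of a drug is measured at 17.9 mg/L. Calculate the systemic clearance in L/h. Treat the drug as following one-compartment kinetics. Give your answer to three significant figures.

At steady state, infusion rate = CL × Css, so CL = rate / Css.
CL = 194 / 17.9 = 10.84 L/h

10.8 L/h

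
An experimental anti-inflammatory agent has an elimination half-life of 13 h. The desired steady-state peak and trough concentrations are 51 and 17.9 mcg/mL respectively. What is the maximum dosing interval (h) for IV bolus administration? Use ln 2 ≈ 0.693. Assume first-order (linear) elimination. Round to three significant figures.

k = 0.693 / t½ = 0.693 / 13 = 0.05331 h⁻¹
Between IV bolus doses, concentration decays as C = C₀·e^(−kτ), so C_peak/C_trough = e^(kτ).
τ_max = ln(C_peak/C_trough) / k = ln(51/17.9) / 0.05331 = 1.047 / 0.05331 = 19.64 h

19.6 h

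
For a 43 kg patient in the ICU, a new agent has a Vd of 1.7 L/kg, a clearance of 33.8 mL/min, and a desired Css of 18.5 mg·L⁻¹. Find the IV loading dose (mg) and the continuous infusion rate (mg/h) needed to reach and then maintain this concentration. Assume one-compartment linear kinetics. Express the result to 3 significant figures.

Vd = 1.7 L/kg × 43 kg = 73.10 L
Loading: fill Vd to C_target → 73.10 L × 18.5 mg/L = 1352 mg
CL = 33.8 mL/min = 33.8 × 0.06 = 2.028 L/h
Maintenance: replace elimination → rate = CL × Css = 2.028 × 18.5 = 37.52 mg/h

(a) 1350 mg; (b) 37.5 mg/h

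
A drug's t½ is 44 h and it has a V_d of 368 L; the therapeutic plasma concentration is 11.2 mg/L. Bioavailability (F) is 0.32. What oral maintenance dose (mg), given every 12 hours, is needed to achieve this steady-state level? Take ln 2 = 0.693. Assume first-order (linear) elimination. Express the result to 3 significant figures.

2430 mg

k = 0.693/44 = 0.01575 h⁻¹, so CL = k·Vd = 0.01575 × 368.0 = 5.796 L/h
D = CL × Css × τ / F = 5.796 × 11.2 × 12 / 0.32 = 2434 mg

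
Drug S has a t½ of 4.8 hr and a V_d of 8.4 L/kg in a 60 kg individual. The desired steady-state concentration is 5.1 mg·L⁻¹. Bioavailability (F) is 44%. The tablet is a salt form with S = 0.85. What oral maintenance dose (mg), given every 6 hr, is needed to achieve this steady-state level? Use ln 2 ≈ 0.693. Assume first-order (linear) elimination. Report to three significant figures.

5950 mg

Vd(total) = 60 kg × 8.4 L/kg = 504.0 L
CL = ln 2 · Vd / t½ = 0.693 × 504.0 / 4.8 = 72.77 L/h
D = CL × Css × τ / F / S = 72.77 × 5.1 × 6 / 0.44 / 0.85 = 5954 mg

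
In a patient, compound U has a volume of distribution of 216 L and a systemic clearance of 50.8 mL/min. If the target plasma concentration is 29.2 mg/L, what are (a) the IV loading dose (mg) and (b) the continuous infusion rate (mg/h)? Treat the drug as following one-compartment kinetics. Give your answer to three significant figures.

(a) 6310 mg; (b) 89.0 mg/h

Loading: fill Vd to C_target → 216.0 L × 29.2 mg/L = 6307 mg
CL = 50.8 mL/min × 60/1000 = 3.048 L/h
Infusion rate = 3.048 L/h × 29.2 mg/L = 89.00 mg/h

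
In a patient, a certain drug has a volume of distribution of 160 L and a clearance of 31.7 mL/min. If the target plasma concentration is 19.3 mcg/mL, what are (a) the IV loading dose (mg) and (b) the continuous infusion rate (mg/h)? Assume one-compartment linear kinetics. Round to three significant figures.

(a) 3090 mg; (b) 36.7 mg/h

LD = Vd · C_target = 160.0 × 19.3 = 3088 mg
CL = 31.7 mL/min × 60/1000 = 1.902 L/h
Maintenance infusion rate = CL × Css = 1.902 × 19.3 = 36.71 mg/h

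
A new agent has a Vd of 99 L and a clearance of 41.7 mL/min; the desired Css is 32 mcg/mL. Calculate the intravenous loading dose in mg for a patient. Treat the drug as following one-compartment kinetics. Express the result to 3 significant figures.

3170 mg

LD = Vd × C = 99.00 × 32.00 = 3168 mg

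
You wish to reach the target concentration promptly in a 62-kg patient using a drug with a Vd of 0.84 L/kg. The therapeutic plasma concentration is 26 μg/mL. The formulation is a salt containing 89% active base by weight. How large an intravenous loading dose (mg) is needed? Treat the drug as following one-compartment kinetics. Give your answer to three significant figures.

1520 mg

Total Vd = 0.84 × 62 = 52.08 L
LD = Vd × C / S = 52.08 × 26.00 / 0.89 = 1521 mg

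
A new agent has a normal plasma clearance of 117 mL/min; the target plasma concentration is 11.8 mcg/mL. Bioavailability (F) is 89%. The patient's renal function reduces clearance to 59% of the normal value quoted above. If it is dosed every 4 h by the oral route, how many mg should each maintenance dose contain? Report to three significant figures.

Convert clearance: 117 mL/min × 60 min/h ÷ 1000 mL/L = 7.020 L/h
Patient clearance = 0.59 × 7.020 = 4.142 L/h
D = CL × Css × τ / F = 4.142 × 11.8 × 4 / 0.89 = 219.7 mg

220 mg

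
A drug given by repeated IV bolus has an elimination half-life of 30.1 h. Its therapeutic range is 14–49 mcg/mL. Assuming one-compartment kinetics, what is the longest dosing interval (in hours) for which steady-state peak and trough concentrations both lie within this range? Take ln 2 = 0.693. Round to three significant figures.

54.4 h

k = 0.693 / t½ = 0.693 / 30.1 = 0.02302 h⁻¹
Between IV bolus doses, concentration decays as C = C₀·e^(−kτ), so C_peak/C_trough = e^(kτ).
τ_max = ln(C_peak/C_trough) / k = ln(49/14) / 0.02302 = 1.253 / 0.02302 = 54.43 h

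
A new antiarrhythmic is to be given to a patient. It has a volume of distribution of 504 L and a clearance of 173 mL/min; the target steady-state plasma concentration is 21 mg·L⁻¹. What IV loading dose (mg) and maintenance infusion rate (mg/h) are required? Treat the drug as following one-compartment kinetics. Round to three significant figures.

Loading dose = Vd × C = 504.0 × 21 = 10580 mg
CL = 173 mL/min = 173 × 0.06 = 10.38 L/h
Maintenance: replace elimination → rate = CL × Css = 10.38 × 21 = 218.0 mg/h

(a) 10600 mg; (b) 218 mg/h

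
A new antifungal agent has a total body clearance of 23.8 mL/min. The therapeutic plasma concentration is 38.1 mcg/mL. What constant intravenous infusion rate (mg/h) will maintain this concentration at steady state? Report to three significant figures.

CL = 23.8 mL/min = 23.8 × 0.06 = 1.428 L/h
Rate = CL × Css = 1.428 × 38.1 = 54.41 mg/h

54.4 mg/h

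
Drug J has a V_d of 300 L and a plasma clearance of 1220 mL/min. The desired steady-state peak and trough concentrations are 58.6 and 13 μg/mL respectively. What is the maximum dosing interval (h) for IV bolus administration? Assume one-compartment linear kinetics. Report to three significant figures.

6.17 h

CL = 1220 mL/min = 1220 × 0.06 = 73.20 L/h
k = CL / Vd = 73.20 / 300.0 = 0.2440 h⁻¹
Between IV bolus doses, concentration decays as C = C₀·e^(−kτ), so C_peak/C_trough = e^(kτ).
τ_max = ln(C_peak/C_trough) / k = ln(58.6/13) / 0.2440 = 1.506 / 0.2440 = 6.172 h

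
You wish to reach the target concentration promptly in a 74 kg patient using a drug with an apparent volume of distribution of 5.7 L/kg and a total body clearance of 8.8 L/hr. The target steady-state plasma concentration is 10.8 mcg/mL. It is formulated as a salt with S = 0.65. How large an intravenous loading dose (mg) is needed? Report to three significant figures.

Vd(total) = 74 kg × 5.7 L/kg = 421.8 L
The loading dose fills Vd to the target concentration; clearance is irrelevant here.
LD = Vd × C / S = 421.8 × 10.80 / 0.65 = 7008 mg

7010 mg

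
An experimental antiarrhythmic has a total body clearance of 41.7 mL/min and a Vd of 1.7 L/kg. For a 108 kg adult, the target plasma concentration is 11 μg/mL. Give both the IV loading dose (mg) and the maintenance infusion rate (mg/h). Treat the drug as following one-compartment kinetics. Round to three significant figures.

(a) 2020 mg; (b) 27.5 mg/h

Vd(total) = 108 kg × 1.7 L/kg = 183.6 L
LD = Vd · C_target = 183.6 × 11 = 2020 mg
Convert clearance: 41.7 mL/min × 60 min/h ÷ 1000 mL/L = 2.502 L/h
Maintenance infusion rate = CL × Css = 2.502 × 11 = 27.52 mg/h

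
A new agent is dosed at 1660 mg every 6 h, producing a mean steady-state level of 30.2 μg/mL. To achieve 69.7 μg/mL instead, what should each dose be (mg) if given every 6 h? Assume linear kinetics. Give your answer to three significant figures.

3830 mg

For first-order elimination, Css ∝ F·D/(CL·τ); F and CL are unchanged, so Css ∝ D/τ.
D₂ = D₁ × (Css,target / Css,current) = 1660 × 69.7/30.2 = 3831 mg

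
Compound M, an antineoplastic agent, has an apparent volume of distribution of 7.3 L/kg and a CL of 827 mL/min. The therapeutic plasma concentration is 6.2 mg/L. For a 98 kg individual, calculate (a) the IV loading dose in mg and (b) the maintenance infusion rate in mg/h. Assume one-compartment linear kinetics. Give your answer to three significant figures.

(a) 4440 mg; (b) 308 mg/h

Vd(total) = 98 kg × 7.3 L/kg = 715.4 L
LD = Vd · C_target = 715.4 × 6.2 = 4435 mg
Convert clearance: 827 mL/min × 60 min/h ÷ 1000 mL/L = 49.62 L/h
Maintenance: replace elimination → rate = CL × Css = 49.62 × 6.2 = 307.6 mg/h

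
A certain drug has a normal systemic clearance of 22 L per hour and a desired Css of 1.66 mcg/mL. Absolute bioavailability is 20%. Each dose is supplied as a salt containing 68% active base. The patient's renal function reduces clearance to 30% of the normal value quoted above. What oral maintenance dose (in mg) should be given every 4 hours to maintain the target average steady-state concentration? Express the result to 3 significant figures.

Patient clearance = 0.3 × 22.00 = 6.600 L/h
D = CL × Css × τ / F / S = 6.600 × 1.66 × 4 / 0.2 / 0.68 = 322.2 mg

322 mg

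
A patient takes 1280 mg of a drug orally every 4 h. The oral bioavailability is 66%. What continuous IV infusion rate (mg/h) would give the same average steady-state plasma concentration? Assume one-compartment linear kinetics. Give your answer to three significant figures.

Equivalent systemic input: infusion rate = F·D/τ.
Rate = 0.66 × 1280 / 4 = 211.2 mg/h

211 mg/h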